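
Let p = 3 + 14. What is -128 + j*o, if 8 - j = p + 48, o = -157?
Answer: 8821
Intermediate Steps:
p = 17
j = -57 (j = 8 - (17 + 48) = 8 - 1*65 = 8 - 65 = -57)
-128 + j*o = -128 - 57*(-157) = -128 + 8949 = 8821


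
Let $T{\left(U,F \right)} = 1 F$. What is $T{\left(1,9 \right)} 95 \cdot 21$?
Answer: $17955$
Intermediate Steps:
$T{\left(U,F \right)} = F$
$T{\left(1,9 \right)} 95 \cdot 21 = 9 \cdot 95 \cdot 21 = 855 \cdot 21 = 17955$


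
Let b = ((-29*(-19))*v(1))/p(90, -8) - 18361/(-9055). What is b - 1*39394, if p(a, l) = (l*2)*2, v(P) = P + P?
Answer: -5712098249/144880 ≈ -39426.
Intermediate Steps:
v(P) = 2*P
p(a, l) = 4*l (p(a, l) = (2*l)*2 = 4*l)
b = -4695529/144880 (b = ((-29*(-19))*(2*1))/((4*(-8))) - 18361/(-9055) = (551*2)/(-32) - 18361*(-1/9055) = 1102*(-1/32) + 18361/9055 = -551/16 + 18361/9055 = -4695529/144880 ≈ -32.410)
b - 1*39394 = -4695529/144880 - 1*39394 = -4695529/144880 - 39394 = -5712098249/144880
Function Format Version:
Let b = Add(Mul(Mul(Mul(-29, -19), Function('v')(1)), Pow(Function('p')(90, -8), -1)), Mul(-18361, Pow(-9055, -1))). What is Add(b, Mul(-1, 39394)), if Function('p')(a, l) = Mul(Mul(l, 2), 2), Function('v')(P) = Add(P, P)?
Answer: Rational(-5712098249, 144880) ≈ -39426.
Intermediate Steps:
Function('v')(P) = Mul(2, P)
Function('p')(a, l) = Mul(4, l) (Function('p')(a, l) = Mul(Mul(2, l), 2) = Mul(4, l))
b = Rational(-4695529, 144880) (b = Add(Mul(Mul(Mul(-29, -19), Mul(2, 1)), Pow(Mul(4, -8), -1)), Mul(-18361, Pow(-9055, -1))) = Add(Mul(Mul(551, 2), Pow(-32, -1)), Mul(-18361, Rational(-1, 9055))) = Add(Mul(1102, Rational(-1, 32)), Rational(18361, 9055)) = Add(Rational(-551, 16), Rational(18361, 9055)) = Rational(-4695529, 144880) ≈ -32.410)
Add(b, Mul(-1, 39394)) = Add(Rational(-4695529, 144880), Mul(-1, 39394)) = Add(Rational(-4695529, 144880), -39394) = Rational(-5712098249, 144880)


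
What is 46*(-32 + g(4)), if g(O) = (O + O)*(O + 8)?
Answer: 2944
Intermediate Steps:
g(O) = 2*O*(8 + O) (g(O) = (2*O)*(8 + O) = 2*O*(8 + O))
46*(-32 + g(4)) = 46*(-32 + 2*4*(8 + 4)) = 46*(-32 + 2*4*12) = 46*(-32 + 96) = 46*64 = 2944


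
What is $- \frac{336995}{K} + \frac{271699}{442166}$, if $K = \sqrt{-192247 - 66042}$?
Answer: $\frac{271699}{442166} + \frac{336995 i \sqrt{258289}}{258289} \approx 0.61447 + 663.09 i$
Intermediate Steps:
$K = i \sqrt{258289}$ ($K = \sqrt{-192247 - 66042} = \sqrt{-258289} = i \sqrt{258289} \approx 508.22 i$)
$- \frac{336995}{K} + \frac{271699}{442166} = - \frac{336995}{i \sqrt{258289}} + \frac{271699}{442166} = - 336995 \left(- \frac{i \sqrt{258289}}{258289}\right) + 271699 \cdot \frac{1}{442166} = \frac{336995 i \sqrt{258289}}{258289} + \frac{271699}{442166} = \frac{271699}{442166} + \frac{336995 i \sqrt{258289}}{258289}$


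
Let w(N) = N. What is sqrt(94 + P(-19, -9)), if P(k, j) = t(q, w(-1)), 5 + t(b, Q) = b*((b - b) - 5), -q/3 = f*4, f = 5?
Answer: sqrt(389) ≈ 19.723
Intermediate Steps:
q = -60 (q = -15*4 = -3*20 = -60)
t(b, Q) = -5 - 5*b (t(b, Q) = -5 + b*((b - b) - 5) = -5 + b*(0 - 5) = -5 + b*(-5) = -5 - 5*b)
P(k, j) = 295 (P(k, j) = -5 - 5*(-60) = -5 + 300 = 295)
sqrt(94 + P(-19, -9)) = sqrt(94 + 295) = sqrt(389)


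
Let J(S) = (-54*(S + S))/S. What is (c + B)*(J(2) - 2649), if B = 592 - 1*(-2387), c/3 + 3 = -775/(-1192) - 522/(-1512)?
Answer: -68391787929/8344 ≈ -8.1965e+6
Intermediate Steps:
c = -50179/8344 (c = -9 + 3*(-775/(-1192) - 522/(-1512)) = -9 + 3*(-775*(-1/1192) - 522*(-1/1512)) = -9 + 3*(775/1192 + 29/84) = -9 + 3*(24917/25032) = -9 + 24917/8344 = -50179/8344 ≈ -6.0138)
J(S) = -108 (J(S) = (-108*S)/S = -108)
B = 2979 (B = 592 + 2387 = 2979)
(c + B)*(J(2) - 2649) = (-50179/8344 + 2979)*(-108 - 2649) = (24806597/8344)*(-2757) = -68391787929/8344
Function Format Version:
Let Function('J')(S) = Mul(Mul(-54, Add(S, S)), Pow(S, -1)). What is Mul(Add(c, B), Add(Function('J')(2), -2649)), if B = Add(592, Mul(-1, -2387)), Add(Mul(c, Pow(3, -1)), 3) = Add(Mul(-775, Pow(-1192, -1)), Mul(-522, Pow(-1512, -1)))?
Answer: Rational(-68391787929, 8344) ≈ -8.1965e+6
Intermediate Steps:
c = Rational(-50179, 8344) (c = Add(-9, Mul(3, Add(Mul(-775, Pow(-1192, -1)), Mul(-522, Pow(-1512, -1))))) = Add(-9, Mul(3, Add(Mul(-775, Rational(-1, 1192)), Mul(-522, Rational(-1, 1512))))) = Add(-9, Mul(3, Add(Rational(775, 1192), Rational(29, 84)))) = Add(-9, Mul(3, Rational(24917, 25032))) = Add(-9, Rational(24917, 8344)) = Rational(-50179, 8344) ≈ -6.0138)
Function('J')(S) = -108 (Function('J')(S) = Mul(Mul(-54, Mul(2, S)), Pow(S, -1)) = Mul(Mul(-108, S), Pow(S, -1)) = -108)
B = 2979 (B = Add(592, 2387) = 2979)
Mul(Add(c, B), Add(Function('J')(2), -2649)) = Mul(Add(Rational(-50179, 8344), 2979), Add(-108, -2649)) = Mul(Rational(24806597, 8344), -2757) = Rational(-68391787929, 8344)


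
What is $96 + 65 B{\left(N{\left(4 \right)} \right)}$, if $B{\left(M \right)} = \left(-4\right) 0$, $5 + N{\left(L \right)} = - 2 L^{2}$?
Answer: $96$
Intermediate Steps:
$N{\left(L \right)} = -5 - 2 L^{2}$
$B{\left(M \right)} = 0$
$96 + 65 B{\left(N{\left(4 \right)} \right)} = 96 + 65 \cdot 0 = 96 + 0 = 96$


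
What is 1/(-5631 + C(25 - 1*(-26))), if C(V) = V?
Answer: -1/5580 ≈ -0.00017921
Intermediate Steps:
1/(-5631 + C(25 - 1*(-26))) = 1/(-5631 + (25 - 1*(-26))) = 1/(-5631 + (25 + 26)) = 1/(-5631 + 51) = 1/(-5580) = -1/5580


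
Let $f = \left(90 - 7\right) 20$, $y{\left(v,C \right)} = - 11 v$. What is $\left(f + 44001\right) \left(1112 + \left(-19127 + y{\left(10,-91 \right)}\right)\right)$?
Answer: $-827605625$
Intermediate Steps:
$f = 1660$ ($f = 83 \cdot 20 = 1660$)
$\left(f + 44001\right) \left(1112 + \left(-19127 + y{\left(10,-91 \right)}\right)\right) = \left(1660 + 44001\right) \left(1112 - 19237\right) = 45661 \left(1112 - 19237\right) = 45661 \left(-18125\right) = -827605625$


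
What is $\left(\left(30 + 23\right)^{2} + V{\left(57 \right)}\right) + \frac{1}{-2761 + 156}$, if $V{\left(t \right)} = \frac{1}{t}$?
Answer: $\frac{417096913}{148485} \approx 2809.0$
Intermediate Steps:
$\left(\left(30 + 23\right)^{2} + V{\left(57 \right)}\right) + \frac{1}{-2761 + 156} = \left(\left(30 + 23\right)^{2} + \frac{1}{57}\right) + \frac{1}{-2761 + 156} = \left(53^{2} + \frac{1}{57}\right) + \frac{1}{-2605} = \left(2809 + \frac{1}{57}\right) - \frac{1}{2605} = \frac{160114}{57} - \frac{1}{2605} = \frac{417096913}{148485}$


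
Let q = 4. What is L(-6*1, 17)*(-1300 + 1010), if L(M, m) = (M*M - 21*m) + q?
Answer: 91930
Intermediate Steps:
L(M, m) = 4 + M**2 - 21*m (L(M, m) = (M*M - 21*m) + 4 = (M**2 - 21*m) + 4 = 4 + M**2 - 21*m)
L(-6*1, 17)*(-1300 + 1010) = (4 + (-6*1)**2 - 21*17)*(-1300 + 1010) = (4 + (-6)**2 - 357)*(-290) = (4 + 36 - 357)*(-290) = -317*(-290) = 91930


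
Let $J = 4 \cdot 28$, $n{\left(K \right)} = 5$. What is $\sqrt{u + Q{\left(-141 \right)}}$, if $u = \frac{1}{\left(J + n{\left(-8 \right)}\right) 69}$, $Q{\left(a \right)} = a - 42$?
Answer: $\frac{i \sqrt{1325190126}}{2691} \approx 13.528 i$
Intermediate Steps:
$J = 112$
$Q{\left(a \right)} = -42 + a$
$u = \frac{1}{8073}$ ($u = \frac{1}{\left(112 + 5\right) 69} = \frac{1}{117 \cdot 69} = \frac{1}{8073} \approx 0.00012387$)
$\sqrt{u + Q{\left(-141 \right)}} = \sqrt{\frac{1}{8073} - 183} = \sqrt{- \frac{1477358}{8073}} = \frac{i \sqrt{1325190126}}{2691}$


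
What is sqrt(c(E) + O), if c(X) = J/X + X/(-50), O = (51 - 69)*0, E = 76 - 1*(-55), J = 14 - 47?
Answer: I*sqrt(4928482)/1310 ≈ 1.6947*I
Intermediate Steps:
J = -33
E = 131 (E = 76 + 55 = 131)
O = 0 (O = -18*0 = 0)
c(X) = -33/X - X/50 (c(X) = -33/X + X/(-50) = -33/X + X*(-1/50) = -33/X - X/50)
sqrt(c(E) + O) = sqrt((-33/131 - 1/50*131) + 0) = sqrt((-33*1/131 - 131/50) + 0) = sqrt((-33/131 - 131/50) + 0) = sqrt(-18811/6550 + 0) = sqrt(-18811/6550) = I*sqrt(4928482)/1310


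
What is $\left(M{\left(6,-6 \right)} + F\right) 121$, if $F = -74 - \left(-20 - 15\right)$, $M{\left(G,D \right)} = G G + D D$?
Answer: $3993$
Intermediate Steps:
$M{\left(G,D \right)} = D^{2} + G^{2}$ ($M{\left(G,D \right)} = G^{2} + D^{2} = D^{2} + G^{2}$)
$F = -39$ ($F = -74 - -35 = -74 + 35 = -39$)
$\left(M{\left(6,-6 \right)} + F\right) 121 = \left(\left(\left(-6\right)^{2} + 6^{2}\right) - 39\right) 121 = \left(\left(36 + 36\right) - 39\right) 121 = \left(72 - 39\right) 121 = 33 \cdot 121 = 3993$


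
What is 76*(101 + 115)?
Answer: 16416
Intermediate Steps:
76*(101 + 115) = 76*216 = 16416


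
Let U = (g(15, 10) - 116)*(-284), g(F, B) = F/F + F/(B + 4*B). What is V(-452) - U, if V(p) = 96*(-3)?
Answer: -164314/5 ≈ -32863.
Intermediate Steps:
V(p) = -288
g(F, B) = 1 + F/(5*B) (g(F, B) = 1 + F/((5*B)) = 1 + F*(1/(5*B)) = 1 + F/(5*B))
U = 162874/5 (U = ((10 + (1/5)*15)/10 - 116)*(-284) = ((10 + 3)/10 - 116)*(-284) = ((1/10)*13 - 116)*(-284) = (13/10 - 116)*(-284) = -1147/10*(-284) = 162874/5 ≈ 32575.)
V(-452) - U = -288 - 1*162874/5 = -288 - 162874/5 = -164314/5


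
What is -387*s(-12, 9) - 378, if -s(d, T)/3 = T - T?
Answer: -378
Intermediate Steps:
s(d, T) = 0 (s(d, T) = -3*(T - T) = -3*0 = 0)
-387*s(-12, 9) - 378 = -387*0 - 378 = 0 - 378 = -378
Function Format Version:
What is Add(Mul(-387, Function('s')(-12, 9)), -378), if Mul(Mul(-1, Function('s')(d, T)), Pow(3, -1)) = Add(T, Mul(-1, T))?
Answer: -378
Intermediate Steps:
Function('s')(d, T) = 0 (Function('s')(d, T) = Mul(-3, Add(T, Mul(-1, T))) = Mul(-3, 0) = 0)
Add(Mul(-387, Function('s')(-12, 9)), -378) = Add(Mul(-387, 0), -378) = Add(0, -378) = -378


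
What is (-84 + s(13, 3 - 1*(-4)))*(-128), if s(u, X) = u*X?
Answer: -896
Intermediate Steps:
s(u, X) = X*u
(-84 + s(13, 3 - 1*(-4)))*(-128) = (-84 + (3 - 1*(-4))*13)*(-128) = (-84 + (3 + 4)*13)*(-128) = (-84 + 7*13)*(-128) = (-84 + 91)*(-128) = 7*(-128) = -896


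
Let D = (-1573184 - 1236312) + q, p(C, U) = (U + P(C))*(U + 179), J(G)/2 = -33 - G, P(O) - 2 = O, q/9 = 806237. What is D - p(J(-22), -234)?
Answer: 4432667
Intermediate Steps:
q = 7256133 (q = 9*806237 = 7256133)
P(O) = 2 + O
J(G) = -66 - 2*G (J(G) = 2*(-33 - G) = -66 - 2*G)
p(C, U) = (179 + U)*(2 + C + U) (p(C, U) = (U + (2 + C))*(U + 179) = (2 + C + U)*(179 + U) = (179 + U)*(2 + C + U))
D = 4446637 (D = (-1573184 - 1236312) + 7256133 = -2809496 + 7256133 = 4446637)
D - p(J(-22), -234) = 4446637 - (358 + (-234)**2 + 179*(-66 - 2*(-22)) + 181*(-234) + (-66 - 2*(-22))*(-234)) = 4446637 - (358 + 54756 + 179*(-66 + 44) - 42354 + (-66 + 44)*(-234)) = 4446637 - (358 + 54756 + 179*(-22) - 42354 - 22*(-234)) = 4446637 - (358 + 54756 - 3938 - 42354 + 5148) = 4446637 - 1*13970 = 4446637 - 13970 = 4432667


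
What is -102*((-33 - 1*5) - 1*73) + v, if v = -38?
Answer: 11284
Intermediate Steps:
-102*((-33 - 1*5) - 1*73) + v = -102*((-33 - 1*5) - 1*73) - 38 = -102*((-33 - 5) - 73) - 38 = -102*(-38 - 73) - 38 = -102*(-111) - 38 = 11322 - 38 = 11284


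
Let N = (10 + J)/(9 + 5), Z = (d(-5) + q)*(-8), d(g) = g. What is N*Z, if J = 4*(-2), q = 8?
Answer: -24/7 ≈ -3.4286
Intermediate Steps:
J = -8
Z = -24 (Z = (-5 + 8)*(-8) = 3*(-8) = -24)
N = 1/7 (N = (10 - 8)/(9 + 5) = 2/14 = 2*(1/14) = 1/7 ≈ 0.14286)
N*Z = (1/7)*(-24) = -24/7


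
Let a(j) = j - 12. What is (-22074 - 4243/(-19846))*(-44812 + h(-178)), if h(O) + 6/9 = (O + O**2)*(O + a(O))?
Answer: 7648169728885691/29769 ≈ 2.5692e+11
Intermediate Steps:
a(j) = -12 + j
h(O) = -2/3 + (-12 + 2*O)*(O + O**2) (h(O) = -2/3 + (O + O**2)*(O + (-12 + O)) = -2/3 + (O + O**2)*(-12 + 2*O) = -2/3 + (-12 + 2*O)*(O + O**2))
(-22074 - 4243/(-19846))*(-44812 + h(-178)) = (-22074 - 4243/(-19846))*(-44812 + (-2/3 - 12*(-178) - 10*(-178)**2 + 2*(-178)**3)) = (-22074 - 4243*(-1/19846))*(-44812 + (-2/3 + 2136 - 10*31684 + 2*(-5639752))) = (-22074 + 4243/19846)*(-44812 + (-2/3 + 2136 - 316840 - 11279504)) = -438076361*(-44812 - 34782626/3)/19846 = -438076361/19846*(-34917062/3) = 7648169728885691/29769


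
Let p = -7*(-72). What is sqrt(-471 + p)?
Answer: sqrt(33) ≈ 5.7446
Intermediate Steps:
p = 504
sqrt(-471 + p) = sqrt(-471 + 504) = sqrt(33)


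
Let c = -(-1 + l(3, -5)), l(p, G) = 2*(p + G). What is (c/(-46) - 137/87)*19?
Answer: -128003/4002 ≈ -31.985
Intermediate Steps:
l(p, G) = 2*G + 2*p (l(p, G) = 2*(G + p) = 2*G + 2*p)
c = 5 (c = -(-1 + (2*(-5) + 2*3)) = -(-1 + (-10 + 6)) = -(-1 - 4) = -1*(-5) = 5)
(c/(-46) - 137/87)*19 = (5/(-46) - 137/87)*19 = (5*(-1/46) - 137*1/87)*19 = (-5/46 - 137/87)*19 = -6737/4002*19 = -128003/4002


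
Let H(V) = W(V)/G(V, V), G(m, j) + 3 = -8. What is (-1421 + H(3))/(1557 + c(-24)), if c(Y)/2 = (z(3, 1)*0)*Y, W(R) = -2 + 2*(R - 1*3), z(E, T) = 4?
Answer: -15629/17127 ≈ -0.91254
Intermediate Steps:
G(m, j) = -11 (G(m, j) = -3 - 8 = -11)
W(R) = -8 + 2*R (W(R) = -2 + 2*(R - 3) = -2 + 2*(-3 + R) = -2 + (-6 + 2*R) = -8 + 2*R)
c(Y) = 0 (c(Y) = 2*((4*0)*Y) = 2*(0*Y) = 2*0 = 0)
H(V) = 8/11 - 2*V/11 (H(V) = (-8 + 2*V)/(-11) = (-8 + 2*V)*(-1/11) = 8/11 - 2*V/11)
(-1421 + H(3))/(1557 + c(-24)) = (-1421 + (8/11 - 2/11*3))/(1557 + 0) = (-1421 + (8/11 - 6/11))/1557 = (-1421 + 2/11)*(1/1557) = -15629/11*1/1557 = -15629/17127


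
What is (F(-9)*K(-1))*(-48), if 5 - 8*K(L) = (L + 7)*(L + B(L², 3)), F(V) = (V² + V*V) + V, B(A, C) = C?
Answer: 6426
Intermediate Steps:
F(V) = V + 2*V² (F(V) = (V² + V²) + V = 2*V² + V = V + 2*V²)
K(L) = 5/8 - (3 + L)*(7 + L)/8 (K(L) = 5/8 - (L + 7)*(L + 3)/8 = 5/8 - (7 + L)*(3 + L)/8 = 5/8 - (3 + L)*(7 + L)/8)
(F(-9)*K(-1))*(-48) = ((-9*(1 + 2*(-9)))*(-2 - 5/4*(-1) - ⅛*(-1)²))*(-48) = ((-9*(1 - 18))*(-2 + 5/4 - ⅛*1))*(-48) = ((-9*(-17))*(-2 + 5/4 - ⅛))*(-48) = (153*(-7/8))*(-48) = -1071/8*(-48) = 6426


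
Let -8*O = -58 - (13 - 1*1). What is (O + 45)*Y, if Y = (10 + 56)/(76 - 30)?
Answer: 7095/92 ≈ 77.120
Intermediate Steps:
O = 35/4 (O = -(-58 - (13 - 1*1))/8 = -(-58 - (13 - 1))/8 = -(-58 - 1*12)/8 = -(-58 - 12)/8 = -⅛*(-70) = 35/4 ≈ 8.7500)
Y = 33/23 (Y = 66/46 = 66*(1/46) = 33/23 ≈ 1.4348)
(O + 45)*Y = (35/4 + 45)*(33/23) = (215/4)*(33/23) = 7095/92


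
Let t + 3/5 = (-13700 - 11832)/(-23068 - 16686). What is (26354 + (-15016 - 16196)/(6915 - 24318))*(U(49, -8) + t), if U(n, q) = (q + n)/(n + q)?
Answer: 1218227185344/44348645 ≈ 27469.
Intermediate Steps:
U(n, q) = 1 (U(n, q) = (n + q)/(n + q) = 1)
t = 323/7645 (t = -3/5 + (-13700 - 11832)/(-23068 - 16686) = -3/5 - 25532/(-39754) = -3/5 - 25532*(-1/39754) = -3/5 + 982/1529 = 323/7645 ≈ 0.042250)
(26354 + (-15016 - 16196)/(6915 - 24318))*(U(49, -8) + t) = (26354 + (-15016 - 16196)/(6915 - 24318))*(1 + 323/7645) = (26354 - 31212/(-17403))*(7968/7645) = (26354 - 31212*(-1/17403))*(7968/7645) = (26354 + 10404/5801)*(7968/7645) = (152889958/5801)*(7968/7645) = 1218227185344/44348645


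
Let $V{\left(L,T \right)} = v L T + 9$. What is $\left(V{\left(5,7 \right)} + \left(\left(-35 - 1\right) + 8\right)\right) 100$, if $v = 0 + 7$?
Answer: $22600$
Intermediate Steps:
$v = 7$
$V{\left(L,T \right)} = 9 + 7 L T$ ($V{\left(L,T \right)} = 7 L T + 9 = 9 + 7 L T$)
$\left(V{\left(5,7 \right)} + \left(\left(-35 - 1\right) + 8\right)\right) 100 = \left(\left(9 + 7 \cdot 5 \cdot 7\right) + \left(\left(-35 - 1\right) + 8\right)\right) 100 = \left(\left(9 + 245\right) + \left(-36 + 8\right)\right) 100 = \left(254 - 28\right) 100 = 226 \cdot 100 = 22600$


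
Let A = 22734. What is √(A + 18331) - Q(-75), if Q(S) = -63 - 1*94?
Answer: 157 + √41065 ≈ 359.65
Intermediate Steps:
Q(S) = -157 (Q(S) = -63 - 94 = -157)
√(A + 18331) - Q(-75) = √(22734 + 18331) - 1*(-157) = √41065 + 157 = 157 + √41065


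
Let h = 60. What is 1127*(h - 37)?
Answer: 25921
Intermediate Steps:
1127*(h - 37) = 1127*(60 - 37) = 1127*23 = 25921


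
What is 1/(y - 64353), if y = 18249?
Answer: -1/46104 ≈ -2.1690e-5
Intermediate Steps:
1/(y - 64353) = 1/(18249 - 64353) = 1/(-46104) = -1/46104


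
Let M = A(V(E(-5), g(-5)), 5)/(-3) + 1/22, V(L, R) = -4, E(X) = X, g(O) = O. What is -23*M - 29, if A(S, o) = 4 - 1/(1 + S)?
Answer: 629/198 ≈ 3.1768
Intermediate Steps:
M = -277/198 (M = ((3 + 4*(-4))/(1 - 4))/(-3) + 1/22 = ((3 - 16)/(-3))*(-⅓) + 1*(1/22) = -⅓*(-13)*(-⅓) + 1/22 = (13/3)*(-⅓) + 1/22 = -13/9 + 1/22 = -277/198 ≈ -1.3990)
-23*M - 29 = -23*(-277/198) - 29 = 6371/198 - 29 = 629/198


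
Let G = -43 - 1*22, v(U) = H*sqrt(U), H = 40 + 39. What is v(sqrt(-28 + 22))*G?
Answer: -5135*6**(1/4)*sqrt(I) ≈ -5682.8 - 5682.8*I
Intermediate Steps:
H = 79
v(U) = 79*sqrt(U)
G = -65 (G = -43 - 22 = -65)
v(sqrt(-28 + 22))*G = (79*sqrt(sqrt(-28 + 22)))*(-65) = (79*sqrt(sqrt(-6)))*(-65) = (79*sqrt(I*sqrt(6)))*(-65) = (79*(6**(1/4)*sqrt(I)))*(-65) = (79*6**(1/4)*sqrt(I))*(-65) = -5135*6**(1/4)*sqrt(I)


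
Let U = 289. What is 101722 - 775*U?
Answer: -122253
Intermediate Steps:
101722 - 775*U = 101722 - 775*289 = 101722 - 223975 = -122253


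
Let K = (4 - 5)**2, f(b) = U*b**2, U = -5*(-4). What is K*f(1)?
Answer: 20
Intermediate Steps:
U = 20
f(b) = 20*b**2
K = 1 (K = (-1)**2 = 1)
K*f(1) = 1*(20*1**2) = 1*(20*1) = 1*20 = 20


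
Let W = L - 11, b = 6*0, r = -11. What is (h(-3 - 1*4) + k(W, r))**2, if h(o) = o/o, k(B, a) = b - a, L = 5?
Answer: 144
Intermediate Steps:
b = 0
W = -6 (W = 5 - 11 = -6)
k(B, a) = -a (k(B, a) = 0 - a = -a)
h(o) = 1
(h(-3 - 1*4) + k(W, r))**2 = (1 - 1*(-11))**2 = (1 + 11)**2 = 12**2 = 144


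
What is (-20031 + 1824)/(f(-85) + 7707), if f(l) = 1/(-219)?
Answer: -3987333/1687832 ≈ -2.3624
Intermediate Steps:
f(l) = -1/219
(-20031 + 1824)/(f(-85) + 7707) = (-20031 + 1824)/(-1/219 + 7707) = -18207/1687832/219 = -18207*219/1687832 = -3987333/1687832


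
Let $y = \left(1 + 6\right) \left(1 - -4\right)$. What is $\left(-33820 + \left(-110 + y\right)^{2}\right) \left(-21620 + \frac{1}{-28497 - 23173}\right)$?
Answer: $\frac{6299357356239}{10334} \approx 6.0958 \cdot 10^{8}$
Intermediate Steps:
$y = 35$ ($y = 7 \left(1 + 4\right) = 7 \cdot 5 = 35$)
$\left(-33820 + \left(-110 + y\right)^{2}\right) \left(-21620 + \frac{1}{-28497 - 23173}\right) = \left(-33820 + \left(-110 + 35\right)^{2}\right) \left(-21620 + \frac{1}{-28497 - 23173}\right) = \left(-33820 + \left(-75\right)^{2}\right) \left(-21620 + \frac{1}{-51670}\right) = \left(-33820 + 5625\right) \left(-21620 - \frac{1}{51670}\right) = \left(-28195\right) \left(- \frac{1117105401}{51670}\right) = \frac{6299357356239}{10334}$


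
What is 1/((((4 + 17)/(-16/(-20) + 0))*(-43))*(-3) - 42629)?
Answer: -4/156971 ≈ -2.5482e-5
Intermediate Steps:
1/((((4 + 17)/(-16/(-20) + 0))*(-43))*(-3) - 42629) = 1/(((21/(-16*(-1/20) + 0))*(-43))*(-3) - 42629) = 1/(((21/(⅘ + 0))*(-43))*(-3) - 42629) = 1/(((21/(⅘))*(-43))*(-3) - 42629) = 1/(((21*(5/4))*(-43))*(-3) - 42629) = 1/(((105/4)*(-43))*(-3) - 42629) = 1/(-4515/4*(-3) - 42629) = 1/(13545/4 - 42629) = 1/(-156971/4) = -4/156971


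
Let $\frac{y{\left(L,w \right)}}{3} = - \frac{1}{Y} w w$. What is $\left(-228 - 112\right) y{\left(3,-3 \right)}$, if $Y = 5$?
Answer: $1836$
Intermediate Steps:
$y{\left(L,w \right)} = - \frac{3 w^{2}}{5}$ ($y{\left(L,w \right)} = 3 - \frac{1}{5} w w = 3 \left(-1\right) \frac{1}{5} w w = 3 - \frac{w}{5} w = 3 \left(- \frac{w^{2}}{5}\right) = - \frac{3 w^{2}}{5}$)
$\left(-228 - 112\right) y{\left(3,-3 \right)} = \left(-228 - 112\right) \left(- \frac{3 \left(-3\right)^{2}}{5}\right) = - 340 \left(\left(- \frac{3}{5}\right) 9\right) = \left(-340\right) \left(- \frac{27}{5}\right) = 1836$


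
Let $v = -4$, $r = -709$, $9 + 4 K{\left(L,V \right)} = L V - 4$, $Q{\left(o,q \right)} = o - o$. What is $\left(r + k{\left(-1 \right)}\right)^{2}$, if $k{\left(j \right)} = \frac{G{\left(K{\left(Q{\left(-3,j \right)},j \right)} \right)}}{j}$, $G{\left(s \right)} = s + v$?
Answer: $\frac{7879249}{16} \approx 4.9245 \cdot 10^{5}$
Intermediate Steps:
$Q{\left(o,q \right)} = 0$
$K{\left(L,V \right)} = - \frac{13}{4} + \frac{L V}{4}$ ($K{\left(L,V \right)} = - \frac{9}{4} + \frac{L V - 4}{4} = - \frac{9}{4} + \frac{-4 + L V}{4} = - \frac{9}{4} + \left(-1 + \frac{L V}{4}\right) = - \frac{13}{4} + \frac{L V}{4}$)
$G{\left(s \right)} = -4 + s$ ($G{\left(s \right)} = s - 4 = -4 + s$)
$k{\left(j \right)} = - \frac{29}{4 j}$ ($k{\left(j \right)} = \frac{-4 + \left(- \frac{13}{4} + \frac{1}{4} \cdot 0 j\right)}{j} = \frac{-4 + \left(- \frac{13}{4} + 0\right)}{j} = \frac{-4 - \frac{13}{4}}{j} = - \frac{29}{4 j}$)
$\left(r + k{\left(-1 \right)}\right)^{2} = \left(-709 - \frac{29}{4 \left(-1\right)}\right)^{2} = \left(-709 - - \frac{29}{4}\right)^{2} = \left(-709 + \frac{29}{4}\right)^{2} = \left(- \frac{2807}{4}\right)^{2} = \frac{7879249}{16}$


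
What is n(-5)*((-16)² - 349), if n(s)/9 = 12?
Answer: -10044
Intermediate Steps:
n(s) = 108 (n(s) = 9*12 = 108)
n(-5)*((-16)² - 349) = 108*((-16)² - 349) = 108*(256 - 349) = 108*(-93) = -10044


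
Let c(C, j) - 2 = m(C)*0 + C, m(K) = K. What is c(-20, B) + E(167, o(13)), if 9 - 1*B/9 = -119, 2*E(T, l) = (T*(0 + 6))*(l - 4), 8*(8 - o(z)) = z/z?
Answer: 15387/8 ≈ 1923.4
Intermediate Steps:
o(z) = 63/8 (o(z) = 8 - z/(8*z) = 8 - ⅛*1 = 8 - ⅛ = 63/8)
E(T, l) = 3*T*(-4 + l) (E(T, l) = ((T*(0 + 6))*(l - 4))/2 = ((T*6)*(-4 + l))/2 = ((6*T)*(-4 + l))/2 = (6*T*(-4 + l))/2 = 3*T*(-4 + l))
B = 1152 (B = 81 - 9*(-119) = 81 + 1071 = 1152)
c(C, j) = 2 + C (c(C, j) = 2 + (C*0 + C) = 2 + (0 + C) = 2 + C)
c(-20, B) + E(167, o(13)) = (2 - 20) + 3*167*(-4 + 63/8) = -18 + 3*167*(31/8) = -18 + 15531/8 = 15387/8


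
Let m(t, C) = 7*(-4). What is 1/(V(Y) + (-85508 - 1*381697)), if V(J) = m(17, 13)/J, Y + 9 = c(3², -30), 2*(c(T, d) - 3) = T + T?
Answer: -3/1401643 ≈ -2.1403e-6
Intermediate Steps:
c(T, d) = 3 + T (c(T, d) = 3 + (T + T)/2 = 3 + (2*T)/2 = 3 + T)
m(t, C) = -28
Y = 3 (Y = -9 + (3 + 3²) = -9 + (3 + 9) = -9 + 12 = 3)
V(J) = -28/J
1/(V(Y) + (-85508 - 1*381697)) = 1/(-28/3 + (-85508 - 1*381697)) = 1/(-28*⅓ + (-85508 - 381697)) = 1/(-28/3 - 467205) = 1/(-1401643/3) = -3/1401643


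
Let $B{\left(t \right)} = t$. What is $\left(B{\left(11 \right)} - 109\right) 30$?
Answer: $-2940$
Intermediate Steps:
$\left(B{\left(11 \right)} - 109\right) 30 = \left(11 - 109\right) 30 = \left(-98\right) 30 = -2940$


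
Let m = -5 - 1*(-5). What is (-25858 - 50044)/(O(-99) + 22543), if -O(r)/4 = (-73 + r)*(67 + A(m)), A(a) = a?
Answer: -75902/68639 ≈ -1.1058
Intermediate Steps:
m = 0 (m = -5 + 5 = 0)
O(r) = 19564 - 268*r (O(r) = -4*(-73 + r)*(67 + 0) = -4*(-73 + r)*67 = -4*(-4891 + 67*r) = 19564 - 268*r)
(-25858 - 50044)/(O(-99) + 22543) = (-25858 - 50044)/((19564 - 268*(-99)) + 22543) = -75902/((19564 + 26532) + 22543) = -75902/(46096 + 22543) = -75902/68639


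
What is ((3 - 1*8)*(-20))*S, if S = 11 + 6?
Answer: 1700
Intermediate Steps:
S = 17
((3 - 1*8)*(-20))*S = ((3 - 1*8)*(-20))*17 = ((3 - 8)*(-20))*17 = -5*(-20)*17 = 100*17 = 1700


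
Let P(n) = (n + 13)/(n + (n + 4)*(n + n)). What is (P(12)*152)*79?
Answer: 75050/99 ≈ 758.08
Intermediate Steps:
P(n) = (13 + n)/(n + 2*n*(4 + n)) (P(n) = (13 + n)/(n + (4 + n)*(2*n)) = (13 + n)/(n + 2*n*(4 + n)))
(P(12)*152)*79 = (((13 + 12)/(12*(9 + 2*12)))*152)*79 = (((1/12)*25/(9 + 24))*152)*79 = (((1/12)*25/33)*152)*79 = (((1/12)*(1/33)*25)*152)*79 = ((25/396)*152)*79 = (950/99)*79 = 75050/99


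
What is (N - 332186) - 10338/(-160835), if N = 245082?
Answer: -14009361502/160835 ≈ -87104.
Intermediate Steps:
(N - 332186) - 10338/(-160835) = (245082 - 332186) - 10338/(-160835) = -87104 - 10338*(-1/160835) = -87104 + 10338/160835 = -14009361502/160835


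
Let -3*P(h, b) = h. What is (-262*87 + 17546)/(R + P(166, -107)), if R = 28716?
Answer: -7872/42991 ≈ -0.18311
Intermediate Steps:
P(h, b) = -h/3
(-262*87 + 17546)/(R + P(166, -107)) = (-262*87 + 17546)/(28716 - ⅓*166) = (-22794 + 17546)/(28716 - 166/3) = -5248/85982/3 = -5248*3/85982 = -7872/42991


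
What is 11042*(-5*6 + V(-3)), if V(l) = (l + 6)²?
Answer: -231882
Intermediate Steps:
V(l) = (6 + l)²
11042*(-5*6 + V(-3)) = 11042*(-5*6 + (6 - 3)²) = 11042*(-30 + 3²) = 11042*(-30 + 9) = 11042*(-21) = -231882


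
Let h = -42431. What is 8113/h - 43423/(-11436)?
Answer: 1749701045/485240916 ≈ 3.6058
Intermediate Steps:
8113/h - 43423/(-11436) = 8113/(-42431) - 43423/(-11436) = 8113*(-1/42431) - 43423*(-1/11436) = -8113/42431 + 43423/11436 = 1749701045/485240916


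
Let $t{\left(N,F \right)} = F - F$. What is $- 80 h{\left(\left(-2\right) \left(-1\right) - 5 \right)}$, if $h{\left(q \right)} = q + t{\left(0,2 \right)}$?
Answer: $240$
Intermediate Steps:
$t{\left(N,F \right)} = 0$
$h{\left(q \right)} = q$ ($h{\left(q \right)} = q + 0 = q$)
$- 80 h{\left(\left(-2\right) \left(-1\right) - 5 \right)} = - 80 \left(\left(-2\right) \left(-1\right) - 5\right) = - 80 \left(2 - 5\right) = \left(-80\right) \left(-3\right) = 240$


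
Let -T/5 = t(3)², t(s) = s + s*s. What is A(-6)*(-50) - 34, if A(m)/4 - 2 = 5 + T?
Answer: 142566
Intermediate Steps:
t(s) = s + s²
T = -720 (T = -5*9*(1 + 3)² = -5*(3*4)² = -5*12² = -5*144 = -720)
A(m) = -2852 (A(m) = 8 + 4*(5 - 720) = 8 + 4*(-715) = 8 - 2860 = -2852)
A(-6)*(-50) - 34 = -2852*(-50) - 34 = 142600 - 34 = 142566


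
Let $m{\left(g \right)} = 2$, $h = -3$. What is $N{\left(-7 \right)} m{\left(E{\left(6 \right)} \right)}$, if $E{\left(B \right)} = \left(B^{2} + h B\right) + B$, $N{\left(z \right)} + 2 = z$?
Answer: $-18$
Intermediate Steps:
$N{\left(z \right)} = -2 + z$
$E{\left(B \right)} = B^{2} - 2 B$ ($E{\left(B \right)} = \left(B^{2} - 3 B\right) + B = B^{2} - 2 B$)
$N{\left(-7 \right)} m{\left(E{\left(6 \right)} \right)} = \left(-2 - 7\right) 2 = \left(-9\right) 2 = -18$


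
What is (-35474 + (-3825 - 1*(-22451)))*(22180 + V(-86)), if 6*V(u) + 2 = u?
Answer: -373441536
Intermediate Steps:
V(u) = -1/3 + u/6
(-35474 + (-3825 - 1*(-22451)))*(22180 + V(-86)) = (-35474 + (-3825 - 1*(-22451)))*(22180 + (-1/3 + (1/6)*(-86))) = (-35474 + (-3825 + 22451))*(22180 + (-1/3 - 43/3)) = (-35474 + 18626)*(22180 - 44/3) = -16848*66496/3 = -373441536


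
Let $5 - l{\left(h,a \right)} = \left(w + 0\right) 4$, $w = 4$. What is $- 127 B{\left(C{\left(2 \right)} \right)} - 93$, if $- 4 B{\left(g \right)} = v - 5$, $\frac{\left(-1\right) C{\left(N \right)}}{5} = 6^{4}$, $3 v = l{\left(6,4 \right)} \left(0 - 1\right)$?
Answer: $- \frac{406}{3} \approx -135.33$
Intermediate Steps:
$l{\left(h,a \right)} = -11$ ($l{\left(h,a \right)} = 5 - \left(4 + 0\right) 4 = 5 - 4 \cdot 4 = 5 - 16 = -11$)
$v = \frac{11}{3}$ ($v = \frac{\left(-11\right) \left(0 - 1\right)}{3} = \frac{\left(-11\right) \left(-1\right)}{3} = \frac{1}{3} \cdot 11 = \frac{11}{3} \approx 3.6667$)
$C{\left(N \right)} = -6480$ ($C{\left(N \right)} = - 5 \cdot 6^{4} = \left(-5\right) 1296 = -6480$)
$B{\left(g \right)} = \frac{1}{3}$ ($B{\left(g \right)} = - \frac{\frac{11}{3} - 5}{4} = \left(- \frac{1}{4}\right) \left(- \frac{4}{3}\right) = \frac{1}{3}$)
$- 127 B{\left(C{\left(2 \right)} \right)} - 93 = \left(-127\right) \frac{1}{3} - 93 = - \frac{127}{3} - 93 = - \frac{406}{3}$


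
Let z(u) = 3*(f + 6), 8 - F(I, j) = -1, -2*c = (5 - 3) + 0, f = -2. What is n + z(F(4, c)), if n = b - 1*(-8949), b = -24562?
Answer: -15601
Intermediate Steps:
c = -1 (c = -((5 - 3) + 0)/2 = -(2 + 0)/2 = -1/2*2 = -1)
F(I, j) = 9 (F(I, j) = 8 - 1*(-1) = 8 + 1 = 9)
z(u) = 12 (z(u) = 3*(-2 + 6) = 3*4 = 12)
n = -15613 (n = -24562 - 1*(-8949) = -24562 + 8949 = -15613)
n + z(F(4, c)) = -15613 + 12 = -15601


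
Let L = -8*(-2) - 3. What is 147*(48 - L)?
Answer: 5145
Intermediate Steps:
L = 13 (L = 16 - 3 = 13)
147*(48 - L) = 147*(48 - 1*13) = 147*(48 - 13) = 147*35 = 5145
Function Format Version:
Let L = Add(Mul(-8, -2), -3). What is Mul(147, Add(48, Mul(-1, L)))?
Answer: 5145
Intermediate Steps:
L = 13 (L = Add(16, -3) = 13)
Mul(147, Add(48, Mul(-1, L))) = Mul(147, Add(48, Mul(-1, 13))) = Mul(147, Add(48, -13)) = Mul(147, 35) = 5145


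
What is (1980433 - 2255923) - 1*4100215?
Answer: -4375705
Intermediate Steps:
(1980433 - 2255923) - 1*4100215 = -275490 - 4100215 = -4375705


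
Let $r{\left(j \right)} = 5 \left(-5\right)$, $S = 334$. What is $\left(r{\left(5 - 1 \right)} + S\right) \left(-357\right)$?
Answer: $-110313$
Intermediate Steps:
$r{\left(j \right)} = -25$
$\left(r{\left(5 - 1 \right)} + S\right) \left(-357\right) = \left(-25 + 334\right) \left(-357\right) = 309 \left(-357\right) = -110313$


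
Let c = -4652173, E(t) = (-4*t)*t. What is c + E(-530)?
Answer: -5775773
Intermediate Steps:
E(t) = -4*t²
c + E(-530) = -4652173 - 4*(-530)² = -4652173 - 4*280900 = -4652173 - 1123600 = -5775773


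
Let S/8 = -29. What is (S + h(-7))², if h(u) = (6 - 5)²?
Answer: 53361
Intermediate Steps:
h(u) = 1 (h(u) = 1² = 1)
S = -232 (S = 8*(-29) = -232)
(S + h(-7))² = (-232 + 1)² = (-231)² = 53361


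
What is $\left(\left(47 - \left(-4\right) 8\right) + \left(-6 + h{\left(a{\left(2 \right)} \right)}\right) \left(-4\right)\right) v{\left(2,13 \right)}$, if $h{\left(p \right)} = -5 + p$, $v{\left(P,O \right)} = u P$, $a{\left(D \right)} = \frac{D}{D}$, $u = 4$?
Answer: $952$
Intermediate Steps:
$a{\left(D \right)} = 1$
$v{\left(P,O \right)} = 4 P$
$\left(\left(47 - \left(-4\right) 8\right) + \left(-6 + h{\left(a{\left(2 \right)} \right)}\right) \left(-4\right)\right) v{\left(2,13 \right)} = \left(\left(47 - \left(-4\right) 8\right) + \left(-6 + \left(-5 + 1\right)\right) \left(-4\right)\right) 4 \cdot 2 = \left(\left(47 - -32\right) + \left(-6 - 4\right) \left(-4\right)\right) 8 = \left(\left(47 + 32\right) - -40\right) 8 = \left(79 + 40\right) 8 = 119 \cdot 8 = 952$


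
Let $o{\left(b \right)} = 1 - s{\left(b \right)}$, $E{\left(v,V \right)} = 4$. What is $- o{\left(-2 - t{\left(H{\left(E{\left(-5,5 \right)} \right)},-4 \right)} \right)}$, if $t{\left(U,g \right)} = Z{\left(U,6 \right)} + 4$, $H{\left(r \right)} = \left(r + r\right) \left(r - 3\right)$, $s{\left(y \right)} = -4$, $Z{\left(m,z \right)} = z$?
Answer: $-5$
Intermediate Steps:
$H{\left(r \right)} = 2 r \left(-3 + r\right)$
$t{\left(U,g \right)} = 10$ ($t{\left(U,g \right)} = 6 + 4 = 10$)
$o{\left(b \right)} = 5$ ($o{\left(b \right)} = 1 - -4 = 1 + 4 = 5$)
$- o{\left(-2 - t{\left(H{\left(E{\left(-5,5 \right)} \right)},-4 \right)} \right)} = \left(-1\right) 5 = -5$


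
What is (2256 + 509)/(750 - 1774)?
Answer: -2765/1024 ≈ -2.7002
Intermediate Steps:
(2256 + 509)/(750 - 1774) = 2765/(-1024) = 2765*(-1/1024) = -2765/1024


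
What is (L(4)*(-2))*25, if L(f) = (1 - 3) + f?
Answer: -100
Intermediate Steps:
L(f) = -2 + f
(L(4)*(-2))*25 = ((-2 + 4)*(-2))*25 = (2*(-2))*25 = -4*25 = -100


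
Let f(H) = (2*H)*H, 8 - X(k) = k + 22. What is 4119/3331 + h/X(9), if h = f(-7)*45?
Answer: -14594973/76613 ≈ -190.50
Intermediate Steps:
X(k) = -14 - k (X(k) = 8 - (k + 22) = 8 - (22 + k) = 8 + (-22 - k) = -14 - k)
f(H) = 2*H²
h = 4410 (h = (2*(-7)²)*45 = (2*49)*45 = 98*45 = 4410)
4119/3331 + h/X(9) = 4119/3331 + 4410/(-14 - 1*9) = 4119*(1/3331) + 4410/(-14 - 9) = 4119/3331 + 4410/(-23) = 4119/3331 + 4410*(-1/23) = 4119/3331 - 4410/23 = -14594973/76613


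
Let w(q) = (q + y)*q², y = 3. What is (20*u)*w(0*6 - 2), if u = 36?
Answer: 2880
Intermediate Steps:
w(q) = q²*(3 + q) (w(q) = (q + 3)*q² = (3 + q)*q² = q²*(3 + q))
(20*u)*w(0*6 - 2) = (20*36)*((0*6 - 2)²*(3 + (0*6 - 2))) = 720*((0 - 2)²*(3 + (0 - 2))) = 720*((-2)²*(3 - 2)) = 720*(4*1) = 720*4 = 2880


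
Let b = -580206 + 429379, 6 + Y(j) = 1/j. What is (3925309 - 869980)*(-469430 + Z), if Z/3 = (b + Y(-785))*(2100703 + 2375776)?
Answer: -4858273035404187822288/785 ≈ -6.1889e+18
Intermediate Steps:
Y(j) = -6 + 1/j
b = -150827
Z = -1590097796180922/785 (Z = 3*((-150827 + (-6 + 1/(-785)))*(2100703 + 2375776)) = 3*((-150827 + (-6 - 1/785))*4476479) = 3*((-150827 - 4711/785)*4476479) = 3*(-118403906/785*4476479) = 3*(-530032598726974/785) = -1590097796180922/785 ≈ -2.0256e+12)
(3925309 - 869980)*(-469430 + Z) = (3925309 - 869980)*(-469430 - 1590097796180922/785) = 3055329*(-1590098164683472/785) = -4858273035404187822288/785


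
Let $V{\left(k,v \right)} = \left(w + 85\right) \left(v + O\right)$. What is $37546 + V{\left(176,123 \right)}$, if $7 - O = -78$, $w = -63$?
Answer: $42122$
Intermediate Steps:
$O = 85$ ($O = 7 - -78 = 7 + 78 = 85$)
$V{\left(k,v \right)} = 1870 + 22 v$ ($V{\left(k,v \right)} = \left(-63 + 85\right) \left(v + 85\right) = 22 \left(85 + v\right) = 1870 + 22 v$)
$37546 + V{\left(176,123 \right)} = 37546 + \left(1870 + 22 \cdot 123\right) = 37546 + \left(1870 + 2706\right) = 37546 + 4576 = 42122$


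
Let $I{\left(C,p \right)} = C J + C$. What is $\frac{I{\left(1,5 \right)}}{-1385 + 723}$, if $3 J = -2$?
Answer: $- \frac{1}{1986} \approx -0.00050353$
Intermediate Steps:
$J = - \frac{2}{3}$ ($J = \frac{1}{3} \left(-2\right) = - \frac{2}{3} \approx -0.66667$)
$I{\left(C,p \right)} = \frac{C}{3}$ ($I{\left(C,p \right)} = C \left(- \frac{2}{3}\right) + C = - \frac{2 C}{3} + C = \frac{C}{3}$)
$\frac{I{\left(1,5 \right)}}{-1385 + 723} = \frac{\frac{1}{3} \cdot 1}{-1385 + 723} = \frac{1}{-662} \cdot \frac{1}{3} = \left(- \frac{1}{662}\right) \frac{1}{3} = - \frac{1}{1986}$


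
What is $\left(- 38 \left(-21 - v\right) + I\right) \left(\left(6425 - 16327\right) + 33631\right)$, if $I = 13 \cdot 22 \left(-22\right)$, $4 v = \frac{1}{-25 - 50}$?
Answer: $- \frac{19555519751}{150} \approx -1.3037 \cdot 10^{8}$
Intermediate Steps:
$v = - \frac{1}{300}$ ($v = \frac{1}{4 \left(-25 - 50\right)} = \frac{1}{4 \left(-75\right)} = \frac{1}{4} \left(- \frac{1}{75}\right) = - \frac{1}{300} \approx -0.0033333$)
$I = -6292$ ($I = 286 \left(-22\right) = -6292$)
$\left(- 38 \left(-21 - v\right) + I\right) \left(\left(6425 - 16327\right) + 33631\right) = \left(- 38 \left(-21 - - \frac{1}{300}\right) - 6292\right) \left(\left(6425 - 16327\right) + 33631\right) = \left(- 38 \left(-21 + \frac{1}{300}\right) - 6292\right) \left(\left(6425 - 16327\right) + 33631\right) = \left(\left(-38\right) \left(- \frac{6299}{300}\right) - 6292\right) \left(-9902 + 33631\right) = \left(\frac{119681}{150} - 6292\right) 23729 = \left(- \frac{824119}{150}\right) 23729 = - \frac{19555519751}{150}$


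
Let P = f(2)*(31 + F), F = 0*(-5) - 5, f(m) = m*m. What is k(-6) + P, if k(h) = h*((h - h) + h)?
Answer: 140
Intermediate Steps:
f(m) = m**2
k(h) = h**2 (k(h) = h*(0 + h) = h*h = h**2)
F = -5 (F = 0 - 5 = -5)
P = 104 (P = 2**2*(31 - 5) = 4*26 = 104)
k(-6) + P = (-6)**2 + 104 = 36 + 104 = 140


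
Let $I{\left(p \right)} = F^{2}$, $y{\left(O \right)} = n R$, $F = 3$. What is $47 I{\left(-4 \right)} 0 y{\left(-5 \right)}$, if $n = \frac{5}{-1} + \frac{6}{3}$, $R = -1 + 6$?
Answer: $0$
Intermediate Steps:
$R = 5$
$n = -3$ ($n = 5 \left(-1\right) + 6 \cdot \frac{1}{3} = -5 + 2 = -3$)
$y{\left(O \right)} = -15$ ($y{\left(O \right)} = \left(-3\right) 5 = -15$)
$I{\left(p \right)} = 9$ ($I{\left(p \right)} = 3^{2} = 9$)
$47 I{\left(-4 \right)} 0 y{\left(-5 \right)} = 47 \cdot 9 \cdot 0 \left(-15\right) = 423 \cdot 0 = 0$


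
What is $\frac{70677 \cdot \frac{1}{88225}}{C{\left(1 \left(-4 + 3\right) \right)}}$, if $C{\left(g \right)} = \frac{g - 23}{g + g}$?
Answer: $\frac{23559}{352900} \approx 0.066758$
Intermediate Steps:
$C{\left(g \right)} = \frac{-23 + g}{2 g}$
$\frac{70677 \cdot \frac{1}{88225}}{C{\left(1 \left(-4 + 3\right) \right)}} = \frac{70677 \cdot \frac{1}{88225}}{\frac{1}{2} \frac{1}{1 \left(-4 + 3\right)} \left(-23 + 1 \left(-4 + 3\right)\right)} = \frac{70677 \cdot \frac{1}{88225}}{\frac{1}{2} \frac{1}{1 \left(-1\right)} \left(-23 + 1 \left(-1\right)\right)} = \frac{70677}{88225 \frac{-23 - 1}{2 \left(-1\right)}} = \frac{70677}{88225 \cdot \frac{1}{2} \left(-1\right) \left(-24\right)} = \frac{70677}{88225 \cdot 12} = \frac{70677}{88225} \cdot \frac{1}{12} = \frac{23559}{352900}$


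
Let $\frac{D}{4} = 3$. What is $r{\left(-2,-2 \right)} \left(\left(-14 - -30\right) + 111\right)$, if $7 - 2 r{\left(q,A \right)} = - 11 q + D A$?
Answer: $\frac{1143}{2} \approx 571.5$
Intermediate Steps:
$D = 12$ ($D = 4 \cdot 3 = 12$)
$r{\left(q,A \right)} = \frac{7}{2} - 6 A + \frac{11 q}{2}$ ($r{\left(q,A \right)} = \frac{7}{2} - \frac{- 11 q + 12 A}{2} = \frac{7}{2} - \left(6 A - \frac{11 q}{2}\right) = \frac{7}{2} - 6 A + \frac{11 q}{2}$)
$r{\left(-2,-2 \right)} \left(\left(-14 - -30\right) + 111\right) = \left(\frac{7}{2} - -12 + \frac{11}{2} \left(-2\right)\right) \left(\left(-14 - -30\right) + 111\right) = \left(\frac{7}{2} + 12 - 11\right) \left(\left(-14 + 30\right) + 111\right) = \frac{9 \left(16 + 111\right)}{2} = \frac{9}{2} \cdot 127 = \frac{1143}{2}$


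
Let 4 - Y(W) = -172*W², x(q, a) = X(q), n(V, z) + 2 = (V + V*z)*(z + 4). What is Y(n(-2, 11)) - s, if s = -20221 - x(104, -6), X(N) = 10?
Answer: 22559803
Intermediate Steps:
n(V, z) = -2 + (4 + z)*(V + V*z) (n(V, z) = -2 + (V + V*z)*(z + 4) = -2 + (V + V*z)*(4 + z) = -2 + (4 + z)*(V + V*z))
x(q, a) = 10
Y(W) = 4 + 172*W² (Y(W) = 4 - (-172)*W² = 4 + 172*W²)
s = -20231 (s = -20221 - 1*10 = -20221 - 10 = -20231)
Y(n(-2, 11)) - s = (4 + 172*(-2 + 4*(-2) - 2*11² + 5*(-2)*11)²) - 1*(-20231) = (4 + 172*(-2 - 8 - 2*121 - 110)²) + 20231 = (4 + 172*(-2 - 8 - 242 - 110)²) + 20231 = (4 + 172*(-362)²) + 20231 = (4 + 172*131044) + 20231 = (4 + 22539568) + 20231 = 22539572 + 20231 = 22559803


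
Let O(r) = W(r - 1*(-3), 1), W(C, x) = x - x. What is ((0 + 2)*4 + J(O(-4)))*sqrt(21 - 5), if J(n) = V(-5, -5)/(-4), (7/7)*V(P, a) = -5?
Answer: 37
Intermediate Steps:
V(P, a) = -5
W(C, x) = 0
O(r) = 0
J(n) = 5/4 (J(n) = -5/(-4) = -1/4*(-5) = 5/4)
((0 + 2)*4 + J(O(-4)))*sqrt(21 - 5) = ((0 + 2)*4 + 5/4)*sqrt(21 - 5) = (2*4 + 5/4)*sqrt(16) = (8 + 5/4)*4 = (37/4)*4 = 37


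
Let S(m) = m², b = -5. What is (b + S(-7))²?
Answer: 1936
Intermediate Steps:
(b + S(-7))² = (-5 + (-7)²)² = (-5 + 49)² = 44² = 1936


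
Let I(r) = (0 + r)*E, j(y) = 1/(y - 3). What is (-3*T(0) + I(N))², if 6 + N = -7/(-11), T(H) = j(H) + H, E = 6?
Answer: 117649/121 ≈ 972.31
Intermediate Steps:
j(y) = 1/(-3 + y)
T(H) = H + 1/(-3 + H) (T(H) = 1/(-3 + H) + H = H + 1/(-3 + H))
N = -59/11 (N = -6 - 7/(-11) = -6 - 7*(-1/11) = -6 + 7/11 = -59/11 ≈ -5.3636)
I(r) = 6*r (I(r) = (0 + r)*6 = r*6 = 6*r)
(-3*T(0) + I(N))² = (-3*(1 + 0*(-3 + 0))/(-3 + 0) + 6*(-59/11))² = (-3*(1 + 0*(-3))/(-3) - 354/11)² = (-(-1)*(1 + 0) - 354/11)² = (-(-1) - 354/11)² = (-3*(-⅓) - 354/11)² = (1 - 354/11)² = (-343/11)² = 117649/121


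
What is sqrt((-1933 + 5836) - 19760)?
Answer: I*sqrt(15857) ≈ 125.92*I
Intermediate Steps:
sqrt((-1933 + 5836) - 19760) = sqrt(3903 - 19760) = sqrt(-15857) = I*sqrt(15857)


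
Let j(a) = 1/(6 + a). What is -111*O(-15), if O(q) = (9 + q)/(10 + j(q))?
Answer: 5994/89 ≈ 67.348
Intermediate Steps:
O(q) = (9 + q)/(10 + 1/(6 + q))
-111*O(-15) = -111*(6 - 15)*(9 - 15)/(61 + 10*(-15)) = -111*(-9)*(-6)/(61 - 150) = -111*(-9)*(-6)/(-89) = -(-111)*(-9)*(-6)/89 = -111*(-54/89) = 5994/89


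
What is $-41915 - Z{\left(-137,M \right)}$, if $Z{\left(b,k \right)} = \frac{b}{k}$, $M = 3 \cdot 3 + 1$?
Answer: $- \frac{419013}{10} \approx -41901.0$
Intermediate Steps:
$M = 10$ ($M = 9 + 1 = 10$)
$-41915 - Z{\left(-137,M \right)} = -41915 - - \frac{137}{10} = -41915 + \frac{137}{10} = - \frac{419013}{10}$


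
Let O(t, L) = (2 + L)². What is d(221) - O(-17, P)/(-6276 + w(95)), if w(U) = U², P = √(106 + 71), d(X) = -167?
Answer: -459264/2749 - 4*√177/2749 ≈ -167.09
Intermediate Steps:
P = √177 ≈ 13.304
d(221) - O(-17, P)/(-6276 + w(95)) = -167 - (2 + √177)²/(-6276 + 95²) = -167 - (2 + √177)²/(-6276 + 9025) = -167 - (2 + √177)²/2749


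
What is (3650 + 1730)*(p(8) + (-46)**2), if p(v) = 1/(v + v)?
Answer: 45537665/4 ≈ 1.1384e+7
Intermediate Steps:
p(v) = 1/(2*v)
(3650 + 1730)*(p(8) + (-46)**2) = (3650 + 1730)*((1/2)/8 + (-46)**2) = 5380*((1/2)*(1/8) + 2116) = 5380*(1/16 + 2116) = 5380*(33857/16) = 45537665/4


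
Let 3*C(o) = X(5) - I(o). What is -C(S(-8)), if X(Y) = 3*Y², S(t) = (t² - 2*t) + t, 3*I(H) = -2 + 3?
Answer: -224/9 ≈ -24.889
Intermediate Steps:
I(H) = ⅓ (I(H) = (-2 + 3)/3 = (⅓)*1 = ⅓)
S(t) = t² - t
C(o) = 224/9 (C(o) = (3*5² - 1*⅓)/3 = (3*25 - ⅓)/3 = (75 - ⅓)/3 = (⅓)*(224/3) = 224/9)
-C(S(-8)) = -1*224/9 = -224/9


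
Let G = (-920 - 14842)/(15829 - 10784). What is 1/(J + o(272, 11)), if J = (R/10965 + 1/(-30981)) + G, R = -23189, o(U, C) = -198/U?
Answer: -304679133320/1818043179299 ≈ -0.16759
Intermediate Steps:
G = -15762/5045 ≈ -3.1243
J = -199531836568/38084891665 (J = (-23189/10965 + 1/(-30981)) - 15762/5045 = (-23189*1/10965 - 1/30981) - 15762/5045 = (-23189/10965 - 1/30981) - 15762/5045 = -79825486/37745185 - 15762/5045 = -199531836568/38084891665 ≈ -5.2391)
1/(J + o(272, 11)) = 1/(-199531836568/38084891665 - 198/272) = 1/(-199531836568/38084891665 - 198*1/272) = 1/(-199531836568/38084891665 - 99/136) = 1/(-1818043179299/304679133320) = -304679133320/1818043179299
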